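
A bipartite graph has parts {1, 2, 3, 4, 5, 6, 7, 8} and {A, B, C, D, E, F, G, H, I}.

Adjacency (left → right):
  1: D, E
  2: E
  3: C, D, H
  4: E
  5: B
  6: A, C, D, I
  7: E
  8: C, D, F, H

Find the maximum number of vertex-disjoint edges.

For example, pair 1-D, 2-E, 3-C, 5-B, 6-I, 8-F.
The set {2, 4, 7} has only 1 neighbour ({E}), so by Hall's theorem at most 6 of the 8 left vertices can be matched.

6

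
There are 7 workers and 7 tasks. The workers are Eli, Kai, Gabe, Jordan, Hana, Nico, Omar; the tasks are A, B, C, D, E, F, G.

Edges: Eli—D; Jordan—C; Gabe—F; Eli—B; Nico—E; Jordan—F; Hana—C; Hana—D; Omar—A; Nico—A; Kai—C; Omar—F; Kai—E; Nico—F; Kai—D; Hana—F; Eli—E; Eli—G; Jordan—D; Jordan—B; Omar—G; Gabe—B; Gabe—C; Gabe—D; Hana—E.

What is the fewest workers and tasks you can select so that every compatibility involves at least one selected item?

7

{Eli, Kai, Gabe, Jordan, Hana, Nico, Omar} is a vertex cover of size 7: every edge has an endpoint in this set.
No smaller cover exists because Eli–G, Kai–D, Gabe–C, Jordan–B, Hana–E, Nico–A, Omar–F is a matching of size 7, and a cover must include an endpoint of each of these disjoint edges (König's theorem).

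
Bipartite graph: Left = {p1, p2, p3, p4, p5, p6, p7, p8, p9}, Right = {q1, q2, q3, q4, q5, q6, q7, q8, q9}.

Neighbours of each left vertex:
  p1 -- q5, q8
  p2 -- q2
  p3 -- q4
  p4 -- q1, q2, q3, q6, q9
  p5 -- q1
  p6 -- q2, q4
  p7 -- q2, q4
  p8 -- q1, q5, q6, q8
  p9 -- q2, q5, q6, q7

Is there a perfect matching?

The set {p2, p3, p6, p7} has only 2 neighbours ({q2, q4}), so by Hall's theorem at most 7 of the 9 left vertices can be matched.
Hence no matching covers every left vertex.

No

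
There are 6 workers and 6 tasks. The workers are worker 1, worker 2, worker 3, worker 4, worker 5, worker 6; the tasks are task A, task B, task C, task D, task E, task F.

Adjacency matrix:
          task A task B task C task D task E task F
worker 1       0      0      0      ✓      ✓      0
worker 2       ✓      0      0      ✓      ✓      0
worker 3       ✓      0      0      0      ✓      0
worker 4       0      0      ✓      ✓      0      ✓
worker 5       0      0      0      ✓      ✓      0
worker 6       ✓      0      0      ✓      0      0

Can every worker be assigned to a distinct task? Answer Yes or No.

No

The set {worker 1, worker 2, worker 3, worker 5, worker 6} has only 3 neighbours ({task A, task D, task E}), so by Hall's theorem at most 4 of the 6 workers can be matched.
Hence no matching covers every worker.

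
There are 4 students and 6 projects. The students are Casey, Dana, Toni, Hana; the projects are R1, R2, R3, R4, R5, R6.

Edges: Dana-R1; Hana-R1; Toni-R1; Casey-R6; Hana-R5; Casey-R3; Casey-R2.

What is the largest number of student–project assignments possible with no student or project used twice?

A valid assignment of size 3: Casey–R3, Dana–R1, Hana–R5.
The set {Dana, Toni} has only 1 neighbour ({R1}), so by Hall's theorem at most 3 of the 4 students can be matched.

3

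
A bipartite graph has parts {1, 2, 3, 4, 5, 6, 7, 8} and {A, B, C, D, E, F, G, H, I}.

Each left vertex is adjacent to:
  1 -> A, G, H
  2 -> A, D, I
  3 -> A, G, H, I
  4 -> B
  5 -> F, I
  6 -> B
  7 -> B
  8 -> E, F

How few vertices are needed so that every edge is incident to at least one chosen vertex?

{1, 2, 3, 5, 8, B} is a vertex cover of size 6: every edge has an endpoint in this set.
No smaller cover exists because 1–G, 2–D, 3–I, 4–B, 5–F, 8–E is a matching of size 6, and a cover must include an endpoint of each of these disjoint edges (König's theorem).

6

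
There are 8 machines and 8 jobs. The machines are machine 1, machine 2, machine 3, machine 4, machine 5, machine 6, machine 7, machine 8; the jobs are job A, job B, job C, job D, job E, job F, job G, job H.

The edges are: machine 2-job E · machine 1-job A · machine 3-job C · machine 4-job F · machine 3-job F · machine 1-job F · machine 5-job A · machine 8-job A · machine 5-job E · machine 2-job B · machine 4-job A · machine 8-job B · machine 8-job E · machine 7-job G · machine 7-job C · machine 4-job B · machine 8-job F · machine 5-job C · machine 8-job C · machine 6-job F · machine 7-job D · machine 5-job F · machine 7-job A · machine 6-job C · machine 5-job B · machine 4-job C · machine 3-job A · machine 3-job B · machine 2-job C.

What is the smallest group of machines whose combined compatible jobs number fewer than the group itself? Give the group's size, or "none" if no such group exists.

6

Take S = {machine 1, machine 2, machine 3, machine 4, machine 5, machine 6}. Its neighbourhood is {job A, job B, job C, job E, job F}, so |N(S)| = 5 < |S| = 6.
Every subset of size less than 6 has at least as many neighbours as members, so 6 is the minimum.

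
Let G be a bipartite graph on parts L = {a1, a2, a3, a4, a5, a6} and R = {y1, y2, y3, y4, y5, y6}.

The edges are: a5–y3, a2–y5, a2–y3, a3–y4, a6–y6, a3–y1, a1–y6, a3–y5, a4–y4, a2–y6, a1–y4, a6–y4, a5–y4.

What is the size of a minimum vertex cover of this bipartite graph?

The 5 edges a1–y6, a2–y5, a3–y1, a4–y4, a5–y3 form a matching, so any vertex cover needs at least 5 vertices (one per matched edge).
Conversely {a2, a3, a5, y4, y6} meets every edge and has exactly 5 vertices, so 5 is optimal.

5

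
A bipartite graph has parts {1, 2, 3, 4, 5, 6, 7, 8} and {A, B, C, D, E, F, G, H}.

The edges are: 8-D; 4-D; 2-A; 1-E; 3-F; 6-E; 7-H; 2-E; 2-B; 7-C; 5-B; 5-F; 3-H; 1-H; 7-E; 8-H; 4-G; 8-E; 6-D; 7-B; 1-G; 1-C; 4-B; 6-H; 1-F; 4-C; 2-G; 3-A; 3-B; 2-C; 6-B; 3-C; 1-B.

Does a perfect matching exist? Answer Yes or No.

Yes

A valid assignment of size 8: 1→G, 2→A, 3→H, 4→D, 5→F, 6→B, 7→C, 8→E.
All 8 left vertices are covered.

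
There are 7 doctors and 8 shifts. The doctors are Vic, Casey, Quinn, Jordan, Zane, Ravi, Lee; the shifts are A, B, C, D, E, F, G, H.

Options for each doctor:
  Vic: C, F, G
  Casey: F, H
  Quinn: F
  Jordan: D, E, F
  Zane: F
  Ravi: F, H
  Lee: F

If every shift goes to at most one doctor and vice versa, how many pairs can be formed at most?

A valid assignment of size 4: Vic→C, Casey→H, Quinn→F, Jordan→E.
The set {Casey, Quinn, Zane, Ravi, Lee} has only 2 neighbours ({F, H}), so by Hall's theorem at most 4 of the 7 doctors can be matched.

4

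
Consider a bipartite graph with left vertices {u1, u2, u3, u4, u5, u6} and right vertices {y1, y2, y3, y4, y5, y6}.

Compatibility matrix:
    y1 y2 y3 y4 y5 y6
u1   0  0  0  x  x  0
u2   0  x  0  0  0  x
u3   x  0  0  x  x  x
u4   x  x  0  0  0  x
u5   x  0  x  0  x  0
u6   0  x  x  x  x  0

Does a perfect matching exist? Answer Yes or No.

Yes

For example, pair u1–y5, u2–y6, u3–y4, u4–y2, u5–y1, u6–y3.
All 6 left vertices are covered.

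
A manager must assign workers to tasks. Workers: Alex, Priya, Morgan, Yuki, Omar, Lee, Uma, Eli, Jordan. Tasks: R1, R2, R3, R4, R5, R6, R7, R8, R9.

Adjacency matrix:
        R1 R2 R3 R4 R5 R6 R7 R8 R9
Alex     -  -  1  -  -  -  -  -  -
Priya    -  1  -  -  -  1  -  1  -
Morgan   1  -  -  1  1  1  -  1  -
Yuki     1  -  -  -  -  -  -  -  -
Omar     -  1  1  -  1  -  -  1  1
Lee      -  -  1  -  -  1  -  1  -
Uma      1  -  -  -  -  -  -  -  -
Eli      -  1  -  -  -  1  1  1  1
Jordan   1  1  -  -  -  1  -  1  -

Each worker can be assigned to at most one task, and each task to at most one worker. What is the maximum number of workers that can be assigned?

One maximum matching: Alex-R3, Priya-R2, Morgan-R4, Yuki-R1, Omar-R9, Lee-R6, Eli-R7, Jordan-R8.
The set {Yuki, Uma} has only 1 neighbour ({R1}), so by Hall's theorem at most 8 of the 9 workers can be matched.

8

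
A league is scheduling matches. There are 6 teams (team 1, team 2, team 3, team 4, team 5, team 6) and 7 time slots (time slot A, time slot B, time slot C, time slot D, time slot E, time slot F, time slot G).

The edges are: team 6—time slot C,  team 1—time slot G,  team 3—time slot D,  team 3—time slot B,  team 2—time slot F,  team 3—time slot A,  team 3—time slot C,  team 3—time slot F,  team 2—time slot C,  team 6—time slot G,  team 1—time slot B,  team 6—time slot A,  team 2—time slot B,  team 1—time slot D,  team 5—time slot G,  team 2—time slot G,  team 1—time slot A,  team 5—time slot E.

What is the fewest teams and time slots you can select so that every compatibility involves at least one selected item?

A maximum matching has 5 edges (e.g. team 1–time slot D, team 2–time slot F, team 3–time slot C, team 5–time slot E, team 6–time slot G).
By König's theorem the minimum vertex cover has the same size. One such cover is {team 1, team 2, team 3, team 5, team 6}.

5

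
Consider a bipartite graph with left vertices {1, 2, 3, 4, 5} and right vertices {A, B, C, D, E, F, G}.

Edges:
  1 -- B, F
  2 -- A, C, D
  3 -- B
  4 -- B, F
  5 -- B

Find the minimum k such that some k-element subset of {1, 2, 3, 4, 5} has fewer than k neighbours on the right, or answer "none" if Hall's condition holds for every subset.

Take S = {3, 5}. Its neighbourhood is {B}, so |N(S)| = 1 < |S| = 2.
No single vertex violates Hall's condition since each has at least one neighbour, so 2 is the minimum.

2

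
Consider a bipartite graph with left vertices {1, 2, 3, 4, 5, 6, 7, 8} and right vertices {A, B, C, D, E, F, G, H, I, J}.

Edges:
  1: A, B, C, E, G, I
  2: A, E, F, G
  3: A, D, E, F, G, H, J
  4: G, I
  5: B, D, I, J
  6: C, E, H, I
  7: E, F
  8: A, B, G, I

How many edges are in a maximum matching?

For example, pair 1-A, 2-E, 3-J, 4-G, 5-B, 6-C, 7-F, 8-I.
This saturates every left vertex, so 8 is the maximum.

8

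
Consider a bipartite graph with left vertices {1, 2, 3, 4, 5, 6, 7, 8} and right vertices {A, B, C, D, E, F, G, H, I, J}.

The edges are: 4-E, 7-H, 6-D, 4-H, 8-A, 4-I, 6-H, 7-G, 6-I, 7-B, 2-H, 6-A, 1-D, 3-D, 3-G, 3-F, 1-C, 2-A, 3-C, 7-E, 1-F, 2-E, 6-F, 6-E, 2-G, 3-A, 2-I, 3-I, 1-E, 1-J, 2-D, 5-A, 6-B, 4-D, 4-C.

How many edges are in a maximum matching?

A valid assignment of size 7: 1–J, 2–G, 3–F, 4–H, 5–A, 6–E, 7–B.
The set {5, 8} has only 1 neighbour ({A}), so by Hall's theorem at most 7 of the 8 left vertices can be matched.

7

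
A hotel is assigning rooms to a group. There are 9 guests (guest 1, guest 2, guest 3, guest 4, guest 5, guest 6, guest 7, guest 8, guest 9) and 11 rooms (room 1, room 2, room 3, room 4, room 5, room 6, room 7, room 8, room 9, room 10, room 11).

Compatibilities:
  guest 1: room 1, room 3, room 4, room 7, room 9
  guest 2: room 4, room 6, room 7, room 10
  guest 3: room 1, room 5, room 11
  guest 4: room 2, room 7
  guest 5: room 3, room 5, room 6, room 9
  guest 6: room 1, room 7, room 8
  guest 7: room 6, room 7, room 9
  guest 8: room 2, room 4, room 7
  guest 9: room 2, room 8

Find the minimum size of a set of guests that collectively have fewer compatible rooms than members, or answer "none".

A matching saturating every guest exists, for instance guest 1→room 9, guest 2→room 10, guest 3→room 11, guest 4→room 2, guest 5→room 3, guest 6→room 7, guest 7→room 6, guest 8→room 4, guest 9→room 8.
By Hall's marriage theorem, this means |N(S)| ≥ |S| for every subset S, so no violating subset exists.

none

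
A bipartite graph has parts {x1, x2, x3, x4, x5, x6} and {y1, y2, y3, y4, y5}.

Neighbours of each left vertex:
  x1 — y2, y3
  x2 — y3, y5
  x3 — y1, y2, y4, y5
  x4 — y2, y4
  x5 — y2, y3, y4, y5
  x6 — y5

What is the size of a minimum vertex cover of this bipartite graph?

5

{x3, y2, y3, y4, y5} is a vertex cover of size 5: every edge has an endpoint in this set.
No smaller cover exists because x1–y2, x2–y5, x3–y1, x4–y4, x5–y3 is a matching of size 5, and a cover must include an endpoint of each of these disjoint edges (König's theorem).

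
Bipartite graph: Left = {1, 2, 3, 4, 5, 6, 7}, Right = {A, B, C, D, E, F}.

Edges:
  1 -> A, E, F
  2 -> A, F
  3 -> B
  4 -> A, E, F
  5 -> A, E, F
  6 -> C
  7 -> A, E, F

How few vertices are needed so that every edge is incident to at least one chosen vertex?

5

A maximum matching has 5 edges (e.g. 1–F, 2–A, 3–B, 4–E, 6–C).
By König's theorem the minimum vertex cover has the same size. One such cover is {3, 6, A, E, F}.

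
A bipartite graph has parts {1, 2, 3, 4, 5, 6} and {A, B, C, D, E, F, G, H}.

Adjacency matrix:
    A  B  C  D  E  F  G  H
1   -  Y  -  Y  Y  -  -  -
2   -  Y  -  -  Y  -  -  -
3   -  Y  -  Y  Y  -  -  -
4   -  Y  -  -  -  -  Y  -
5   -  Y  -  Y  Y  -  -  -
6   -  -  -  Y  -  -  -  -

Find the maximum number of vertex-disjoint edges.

For example, pair 1-D, 2-E, 3-B, 4-G.
The set {1, 2, 3, 5, 6} has only 3 neighbours ({B, D, E}), so by Hall's theorem at most 4 of the 6 left vertices can be matched.

4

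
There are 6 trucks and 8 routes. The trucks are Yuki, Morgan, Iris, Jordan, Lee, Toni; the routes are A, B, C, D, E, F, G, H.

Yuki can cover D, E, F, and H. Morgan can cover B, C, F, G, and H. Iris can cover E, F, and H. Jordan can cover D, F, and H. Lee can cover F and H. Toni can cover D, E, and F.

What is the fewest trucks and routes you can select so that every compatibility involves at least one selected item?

The 5 edges Yuki–E, Morgan–G, Iris–H, Jordan–D, Lee–F form a matching, so any vertex cover needs at least 5 vertices (one per matched edge).
Conversely {Morgan, D, E, F, H} meets every edge and has exactly 5 vertices, so 5 is optimal.

5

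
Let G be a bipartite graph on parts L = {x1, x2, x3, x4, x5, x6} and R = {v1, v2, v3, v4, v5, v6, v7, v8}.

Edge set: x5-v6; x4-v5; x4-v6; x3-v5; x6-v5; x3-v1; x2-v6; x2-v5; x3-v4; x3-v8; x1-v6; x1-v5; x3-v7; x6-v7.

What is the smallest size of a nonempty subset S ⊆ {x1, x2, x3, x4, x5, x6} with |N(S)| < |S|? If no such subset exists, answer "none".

3

Take S = {x1, x2, x4}. Its neighbourhood is {v5, v6}, so |N(S)| = 2 < |S| = 3.
Every subset of size less than 3 has at least as many neighbours as members, so 3 is the minimum.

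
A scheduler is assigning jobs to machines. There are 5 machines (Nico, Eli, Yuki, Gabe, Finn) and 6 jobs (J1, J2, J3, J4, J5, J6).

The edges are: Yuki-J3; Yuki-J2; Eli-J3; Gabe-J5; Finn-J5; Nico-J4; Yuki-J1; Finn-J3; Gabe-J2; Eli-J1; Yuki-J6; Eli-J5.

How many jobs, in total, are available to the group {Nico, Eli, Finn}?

The union of neighbours of {Nico, Eli, Finn} is {J1, J3, J4, J5}, which has 4 elements.
Since |N(S)| = 4 ≥ |S| = 3, Hall's condition holds for this subset.

4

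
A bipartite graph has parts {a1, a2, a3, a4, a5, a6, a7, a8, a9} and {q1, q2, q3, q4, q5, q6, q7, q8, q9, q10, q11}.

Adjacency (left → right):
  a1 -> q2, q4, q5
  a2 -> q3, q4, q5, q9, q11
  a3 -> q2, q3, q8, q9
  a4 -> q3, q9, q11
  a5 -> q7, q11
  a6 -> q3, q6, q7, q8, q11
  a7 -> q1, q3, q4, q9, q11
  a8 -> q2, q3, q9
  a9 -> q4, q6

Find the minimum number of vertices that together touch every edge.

A maximum matching has 9 edges (e.g. a1–q5, a2–q3, a3–q8, a4–q9, a5–q11, a6–q7, a7–q4, a8–q2, a9–q6).
By König's theorem the minimum vertex cover has the same size. One such cover is {a1, a2, a3, a4, a5, a6, a7, a8, a9}.

9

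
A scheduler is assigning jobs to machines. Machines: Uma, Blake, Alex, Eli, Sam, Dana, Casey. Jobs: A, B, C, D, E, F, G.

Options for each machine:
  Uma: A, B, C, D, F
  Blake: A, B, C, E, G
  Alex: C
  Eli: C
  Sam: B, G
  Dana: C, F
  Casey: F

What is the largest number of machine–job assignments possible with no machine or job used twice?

For example, pair Uma-A, Blake-G, Alex-C, Sam-B, Dana-F.
The set {Alex, Eli, Dana, Casey} has only 2 neighbours ({C, F}), so by Hall's theorem at most 5 of the 7 machines can be matched.

5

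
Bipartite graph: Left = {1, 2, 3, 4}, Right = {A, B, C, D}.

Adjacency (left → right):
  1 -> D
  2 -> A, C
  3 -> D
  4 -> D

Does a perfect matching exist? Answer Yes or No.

No

The set {1, 3, 4} has only 1 neighbour ({D}), so by Hall's theorem at most 2 of the 4 left vertices can be matched.
Hence no matching covers every left vertex.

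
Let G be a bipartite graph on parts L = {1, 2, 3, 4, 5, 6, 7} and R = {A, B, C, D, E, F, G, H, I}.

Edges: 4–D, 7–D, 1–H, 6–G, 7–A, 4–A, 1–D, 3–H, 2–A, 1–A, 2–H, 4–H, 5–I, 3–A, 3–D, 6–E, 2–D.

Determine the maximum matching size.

One maximum matching: 1–A, 2–H, 3–D, 5–I, 6–E.
The set {1, 2, 3, 4, 7} has only 3 neighbours ({A, D, H}), so by Hall's theorem at most 5 of the 7 left vertices can be matched.

5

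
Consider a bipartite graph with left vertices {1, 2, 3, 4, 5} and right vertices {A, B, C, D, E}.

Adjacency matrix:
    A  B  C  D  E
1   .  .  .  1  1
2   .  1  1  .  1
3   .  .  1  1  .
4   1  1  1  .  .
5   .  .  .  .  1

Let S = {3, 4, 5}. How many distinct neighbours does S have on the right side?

The union of neighbours of {3, 4, 5} is {A, B, C, D, E}, which has 5 elements.
Since |N(S)| = 5 ≥ |S| = 3, Hall's condition holds for this subset.

5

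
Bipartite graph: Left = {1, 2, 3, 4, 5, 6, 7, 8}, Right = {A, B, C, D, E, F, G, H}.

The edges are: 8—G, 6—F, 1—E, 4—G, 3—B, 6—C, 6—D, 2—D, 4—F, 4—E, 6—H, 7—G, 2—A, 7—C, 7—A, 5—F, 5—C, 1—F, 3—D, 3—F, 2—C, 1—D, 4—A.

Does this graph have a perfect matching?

Yes

For example, pair 1–D, 2–A, 3–B, 4–E, 5–F, 6–H, 7–C, 8–G.
All 8 left vertices are covered.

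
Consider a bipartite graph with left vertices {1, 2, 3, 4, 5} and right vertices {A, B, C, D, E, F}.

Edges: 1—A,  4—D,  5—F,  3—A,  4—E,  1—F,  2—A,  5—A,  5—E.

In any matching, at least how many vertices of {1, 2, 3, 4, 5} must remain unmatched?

1

For example, pair 1-F, 2-A, 4-D, 5-E.
The set {2, 3} has only 1 neighbour ({A}), so by Hall's theorem at most 4 of the 5 left vertices can be matched.
That matches 4 of the 5, leaving 1 unmatched; no matching can do better.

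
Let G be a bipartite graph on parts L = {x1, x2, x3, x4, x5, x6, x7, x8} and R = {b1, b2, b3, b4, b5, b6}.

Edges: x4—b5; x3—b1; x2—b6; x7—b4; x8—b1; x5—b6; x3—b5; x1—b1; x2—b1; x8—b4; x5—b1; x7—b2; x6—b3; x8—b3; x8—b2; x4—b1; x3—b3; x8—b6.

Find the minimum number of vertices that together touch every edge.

6

{x7, x8, b1, b3, b5, b6} is a vertex cover of size 6: every edge has an endpoint in this set.
No smaller cover exists because x1–b1, x2–b6, x3–b3, x4–b5, x7–b2, x8–b4 is a matching of size 6, and a cover must include an endpoint of each of these disjoint edges (König's theorem).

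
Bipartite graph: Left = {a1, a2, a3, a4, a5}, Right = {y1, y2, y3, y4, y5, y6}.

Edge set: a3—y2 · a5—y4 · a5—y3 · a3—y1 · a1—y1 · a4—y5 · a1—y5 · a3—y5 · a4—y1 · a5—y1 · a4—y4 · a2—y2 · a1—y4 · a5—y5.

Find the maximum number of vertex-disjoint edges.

5

One maximum matching: a1→y4, a2→y2, a3→y5, a4→y1, a5→y3.
All 5 left vertices are matched, so no larger matching exists.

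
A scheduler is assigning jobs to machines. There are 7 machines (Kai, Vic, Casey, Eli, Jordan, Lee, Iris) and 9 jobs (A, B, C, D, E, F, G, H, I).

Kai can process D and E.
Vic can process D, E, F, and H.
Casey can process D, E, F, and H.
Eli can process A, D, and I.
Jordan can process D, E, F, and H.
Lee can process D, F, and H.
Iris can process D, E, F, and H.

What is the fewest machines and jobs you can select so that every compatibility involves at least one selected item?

5

A maximum matching has 5 edges (e.g. Kai–D, Vic–F, Casey–E, Eli–I, Jordan–H).
By König's theorem the minimum vertex cover has the same size. One such cover is {Eli, D, E, F, H}.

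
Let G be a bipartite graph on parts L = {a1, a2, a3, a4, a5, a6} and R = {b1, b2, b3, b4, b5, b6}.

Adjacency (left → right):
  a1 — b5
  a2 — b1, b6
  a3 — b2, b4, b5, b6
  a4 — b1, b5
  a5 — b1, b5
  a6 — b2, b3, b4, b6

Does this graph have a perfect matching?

The set {a1, a4, a5} has only 2 neighbours ({b1, b5}), so by Hall's theorem at most 5 of the 6 left vertices can be matched.
Hence no matching covers every left vertex.

No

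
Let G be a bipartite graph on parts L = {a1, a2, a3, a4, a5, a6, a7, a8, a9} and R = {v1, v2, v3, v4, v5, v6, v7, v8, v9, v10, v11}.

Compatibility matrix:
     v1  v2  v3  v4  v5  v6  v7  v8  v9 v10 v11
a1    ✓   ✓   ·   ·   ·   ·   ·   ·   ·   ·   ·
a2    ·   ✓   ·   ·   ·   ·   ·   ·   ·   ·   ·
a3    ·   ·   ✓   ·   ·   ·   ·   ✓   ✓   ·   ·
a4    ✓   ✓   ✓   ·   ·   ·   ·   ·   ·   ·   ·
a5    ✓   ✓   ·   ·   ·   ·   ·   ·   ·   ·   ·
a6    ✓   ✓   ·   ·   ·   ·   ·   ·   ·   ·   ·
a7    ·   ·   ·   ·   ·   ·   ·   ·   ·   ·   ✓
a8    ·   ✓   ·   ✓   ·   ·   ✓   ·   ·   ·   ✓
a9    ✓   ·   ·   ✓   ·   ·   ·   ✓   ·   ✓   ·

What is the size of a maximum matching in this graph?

7

One maximum matching: a1–v1, a2–v2, a3–v9, a4–v3, a7–v11, a8–v7, a9–v10.
The set {a1, a2, a5, a6} has only 2 neighbours ({v1, v2}), so by Hall's theorem at most 7 of the 9 left vertices can be matched.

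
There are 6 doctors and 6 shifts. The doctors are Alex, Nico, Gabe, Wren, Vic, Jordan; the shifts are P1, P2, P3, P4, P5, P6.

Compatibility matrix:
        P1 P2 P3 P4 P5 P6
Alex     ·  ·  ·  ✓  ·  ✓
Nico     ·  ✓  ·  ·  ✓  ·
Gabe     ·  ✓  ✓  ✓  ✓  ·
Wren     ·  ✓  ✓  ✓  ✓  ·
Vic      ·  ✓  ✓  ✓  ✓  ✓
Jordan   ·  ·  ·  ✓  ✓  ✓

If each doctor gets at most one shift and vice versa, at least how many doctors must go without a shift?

A valid assignment of size 5: Alex-P6, Nico-P2, Gabe-P4, Wren-P5, Vic-P3.
The set {Alex, Nico, Gabe, Wren, Vic, Jordan} has only 5 neighbours ({P2, P3, P4, P5, P6}), so by Hall's theorem at most 5 of the 6 doctors can be matched.
That matches 5 of the 6, leaving 1 unmatched; no matching can do better.

1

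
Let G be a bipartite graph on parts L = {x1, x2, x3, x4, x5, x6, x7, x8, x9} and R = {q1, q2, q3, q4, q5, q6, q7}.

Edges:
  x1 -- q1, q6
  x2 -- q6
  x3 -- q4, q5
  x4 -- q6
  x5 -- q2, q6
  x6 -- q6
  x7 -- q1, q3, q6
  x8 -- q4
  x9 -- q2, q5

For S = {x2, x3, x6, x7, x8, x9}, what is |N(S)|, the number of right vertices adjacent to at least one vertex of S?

The union of neighbours of {x2, x3, x6, x7, x8, x9} is {q1, q2, q3, q4, q5, q6}, which has 6 elements.
Since |N(S)| = 6 ≥ |S| = 6, Hall's condition holds for this subset.

6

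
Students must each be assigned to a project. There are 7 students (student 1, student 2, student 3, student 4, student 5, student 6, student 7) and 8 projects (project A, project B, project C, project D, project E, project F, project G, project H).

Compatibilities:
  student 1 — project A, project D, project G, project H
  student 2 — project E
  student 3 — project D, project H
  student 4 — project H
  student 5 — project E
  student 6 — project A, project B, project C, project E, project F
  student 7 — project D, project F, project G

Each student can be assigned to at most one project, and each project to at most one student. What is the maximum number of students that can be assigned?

A valid assignment of size 6: student 1-project A, student 2-project E, student 3-project D, student 4-project H, student 6-project F, student 7-project G.
The set {student 2, student 5} has only 1 neighbour ({project E}), so by Hall's theorem at most 6 of the 7 students can be matched.

6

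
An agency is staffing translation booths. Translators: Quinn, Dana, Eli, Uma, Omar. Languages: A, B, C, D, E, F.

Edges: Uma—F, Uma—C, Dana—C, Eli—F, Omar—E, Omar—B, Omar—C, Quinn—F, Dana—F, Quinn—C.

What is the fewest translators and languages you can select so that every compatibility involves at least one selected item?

3

A maximum matching has 3 edges (e.g. Quinn–C, Dana–F, Omar–B).
By König's theorem the minimum vertex cover has the same size. One such cover is {Omar, C, F}.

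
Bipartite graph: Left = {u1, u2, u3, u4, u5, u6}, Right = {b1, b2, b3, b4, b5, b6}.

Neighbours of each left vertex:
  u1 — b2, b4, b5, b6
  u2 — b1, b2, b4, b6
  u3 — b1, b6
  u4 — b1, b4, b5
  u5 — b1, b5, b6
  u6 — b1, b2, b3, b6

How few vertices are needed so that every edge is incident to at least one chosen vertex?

6

A maximum matching has 6 edges (e.g. u1–b2, u2–b6, u3–b1, u4–b4, u5–b5, u6–b3).
By König's theorem the minimum vertex cover has the same size. One such cover is {u1, u2, u3, u4, u5, u6}.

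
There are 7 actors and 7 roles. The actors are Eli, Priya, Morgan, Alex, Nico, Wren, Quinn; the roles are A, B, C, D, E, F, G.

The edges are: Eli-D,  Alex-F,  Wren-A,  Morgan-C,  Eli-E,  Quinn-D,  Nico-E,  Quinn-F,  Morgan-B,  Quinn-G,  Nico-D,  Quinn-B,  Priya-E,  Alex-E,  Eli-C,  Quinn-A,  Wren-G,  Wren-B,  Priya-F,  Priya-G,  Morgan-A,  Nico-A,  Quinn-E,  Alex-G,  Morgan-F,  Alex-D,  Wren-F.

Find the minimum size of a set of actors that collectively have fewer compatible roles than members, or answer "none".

A matching saturating every actor exists, for instance Eli→C, Priya→E, Morgan→B, Alex→F, Nico→D, Wren→A, Quinn→G.
By Hall's marriage theorem, this means |N(S)| ≥ |S| for every subset S, so no violating subset exists.

none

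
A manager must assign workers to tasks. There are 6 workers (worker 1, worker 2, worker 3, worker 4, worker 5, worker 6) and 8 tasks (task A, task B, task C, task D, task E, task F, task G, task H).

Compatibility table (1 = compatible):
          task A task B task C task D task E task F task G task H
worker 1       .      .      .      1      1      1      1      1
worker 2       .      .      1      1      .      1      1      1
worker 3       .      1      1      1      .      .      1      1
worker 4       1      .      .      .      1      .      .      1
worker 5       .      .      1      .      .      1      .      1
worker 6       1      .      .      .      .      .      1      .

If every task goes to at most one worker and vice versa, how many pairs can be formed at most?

6

One maximum matching: worker 1-task D, worker 2-task F, worker 3-task C, worker 4-task E, worker 5-task H, worker 6-task G.
This saturates every worker, so 6 is the maximum.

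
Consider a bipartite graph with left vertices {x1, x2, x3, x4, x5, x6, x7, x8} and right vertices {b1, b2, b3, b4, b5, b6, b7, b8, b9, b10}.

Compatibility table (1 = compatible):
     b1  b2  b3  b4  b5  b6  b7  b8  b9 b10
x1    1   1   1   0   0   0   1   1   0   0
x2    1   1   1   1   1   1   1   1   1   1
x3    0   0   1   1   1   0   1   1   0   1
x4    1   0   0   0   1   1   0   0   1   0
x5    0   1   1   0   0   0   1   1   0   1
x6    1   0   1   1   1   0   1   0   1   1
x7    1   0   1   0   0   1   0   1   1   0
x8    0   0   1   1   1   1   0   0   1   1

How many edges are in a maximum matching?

One maximum matching: x1–b1, x2–b6, x3–b4, x4–b9, x5–b2, x6–b7, x7–b8, x8–b5.
This saturates every left vertex, so 8 is the maximum.

8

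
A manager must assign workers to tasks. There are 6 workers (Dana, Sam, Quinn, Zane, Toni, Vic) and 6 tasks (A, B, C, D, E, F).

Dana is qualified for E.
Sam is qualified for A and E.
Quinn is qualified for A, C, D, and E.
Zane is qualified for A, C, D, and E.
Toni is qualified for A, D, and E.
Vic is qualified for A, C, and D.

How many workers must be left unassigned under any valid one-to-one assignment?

2

A valid assignment of size 4: Dana→E, Sam→A, Quinn→D, Zane→C.
The set {Dana, Sam, Quinn, Zane, Toni, Vic} has only 4 neighbours ({A, C, D, E}), so by Hall's theorem at most 4 of the 6 workers can be matched.
That matches 4 of the 6, leaving 2 unmatched; no matching can do better.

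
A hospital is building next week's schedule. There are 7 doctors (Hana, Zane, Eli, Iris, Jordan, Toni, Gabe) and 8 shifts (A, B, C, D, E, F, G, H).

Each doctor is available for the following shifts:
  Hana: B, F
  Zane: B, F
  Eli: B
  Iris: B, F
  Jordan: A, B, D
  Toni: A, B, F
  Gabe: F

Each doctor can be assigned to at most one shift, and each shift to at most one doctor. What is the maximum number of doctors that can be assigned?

4

A valid assignment of size 4: Hana-F, Zane-B, Jordan-D, Toni-A.
The set {Hana, Zane, Eli, Iris, Gabe} has only 2 neighbours ({B, F}), so by Hall's theorem at most 4 of the 7 doctors can be matched.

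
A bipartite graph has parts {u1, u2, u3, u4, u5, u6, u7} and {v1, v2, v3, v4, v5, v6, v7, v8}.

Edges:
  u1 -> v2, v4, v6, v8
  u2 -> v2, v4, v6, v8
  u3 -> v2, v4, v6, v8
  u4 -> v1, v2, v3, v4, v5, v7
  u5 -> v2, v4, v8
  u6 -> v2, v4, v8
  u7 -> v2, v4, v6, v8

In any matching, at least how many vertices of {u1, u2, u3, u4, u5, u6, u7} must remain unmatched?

2

One maximum matching: u1–v8, u2–v4, u3–v6, u4–v3, u5–v2.
The set {u1, u2, u3, u5, u6, u7} has only 4 neighbours ({v2, v4, v6, v8}), so by Hall's theorem at most 5 of the 7 left vertices can be matched.
That matches 5 of the 7, leaving 2 unmatched; no matching can do better.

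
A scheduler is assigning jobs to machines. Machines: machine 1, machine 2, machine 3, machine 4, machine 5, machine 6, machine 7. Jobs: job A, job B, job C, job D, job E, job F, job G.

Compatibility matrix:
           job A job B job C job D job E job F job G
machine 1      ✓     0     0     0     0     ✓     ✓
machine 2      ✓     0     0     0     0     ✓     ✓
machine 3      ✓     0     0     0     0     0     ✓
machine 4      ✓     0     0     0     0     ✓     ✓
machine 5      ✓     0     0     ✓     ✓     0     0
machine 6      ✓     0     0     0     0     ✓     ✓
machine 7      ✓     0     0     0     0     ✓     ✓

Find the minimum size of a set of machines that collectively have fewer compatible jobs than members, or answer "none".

4

Take S = {machine 1, machine 2, machine 3, machine 4}. Its neighbourhood is {job A, job F, job G}, so |N(S)| = 3 < |S| = 4.
Every subset of size less than 4 has at least as many neighbours as members, so 4 is the minimum.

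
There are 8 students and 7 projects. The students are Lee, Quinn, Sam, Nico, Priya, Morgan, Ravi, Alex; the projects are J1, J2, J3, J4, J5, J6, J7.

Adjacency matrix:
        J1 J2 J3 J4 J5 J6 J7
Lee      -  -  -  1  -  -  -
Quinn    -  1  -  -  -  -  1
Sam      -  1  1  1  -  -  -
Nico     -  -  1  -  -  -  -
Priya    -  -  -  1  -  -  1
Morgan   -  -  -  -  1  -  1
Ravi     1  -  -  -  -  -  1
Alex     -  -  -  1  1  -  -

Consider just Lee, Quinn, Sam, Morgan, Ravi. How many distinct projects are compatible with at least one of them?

6

The union of neighbours of {Lee, Quinn, Sam, Morgan, Ravi} is {J1, J2, J3, J4, J5, J7}, which has 6 elements.
Since |N(S)| = 6 ≥ |S| = 5, Hall's condition holds for this subset.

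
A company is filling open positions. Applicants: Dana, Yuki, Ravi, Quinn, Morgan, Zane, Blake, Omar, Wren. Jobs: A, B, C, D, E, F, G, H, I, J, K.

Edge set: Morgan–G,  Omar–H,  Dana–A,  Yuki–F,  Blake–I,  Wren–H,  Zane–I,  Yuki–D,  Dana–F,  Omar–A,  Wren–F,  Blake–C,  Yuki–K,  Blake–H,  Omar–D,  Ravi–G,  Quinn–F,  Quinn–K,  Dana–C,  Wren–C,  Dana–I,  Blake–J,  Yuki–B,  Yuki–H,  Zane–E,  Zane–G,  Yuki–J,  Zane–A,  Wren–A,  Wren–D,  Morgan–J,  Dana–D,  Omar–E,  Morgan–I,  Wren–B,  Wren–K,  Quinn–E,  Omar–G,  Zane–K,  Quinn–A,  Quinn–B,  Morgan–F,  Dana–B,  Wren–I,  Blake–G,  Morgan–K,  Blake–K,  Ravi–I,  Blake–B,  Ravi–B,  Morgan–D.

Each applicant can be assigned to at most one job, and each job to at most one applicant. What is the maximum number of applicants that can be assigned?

9

A valid assignment of size 9: Dana-B, Yuki-H, Ravi-G, Quinn-F, Morgan-J, Zane-K, Blake-I, Omar-E, Wren-A.
This saturates every applicant, so 9 is the maximum.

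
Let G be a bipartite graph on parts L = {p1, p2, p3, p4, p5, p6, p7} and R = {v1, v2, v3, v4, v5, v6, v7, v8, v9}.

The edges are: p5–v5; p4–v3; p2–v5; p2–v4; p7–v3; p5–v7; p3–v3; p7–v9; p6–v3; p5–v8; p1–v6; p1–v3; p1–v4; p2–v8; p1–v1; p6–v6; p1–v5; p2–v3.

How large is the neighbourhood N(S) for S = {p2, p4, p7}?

The union of neighbours of {p2, p4, p7} is {v3, v4, v5, v8, v9}, which has 5 elements.
Since |N(S)| = 5 ≥ |S| = 3, Hall's condition holds for this subset.

5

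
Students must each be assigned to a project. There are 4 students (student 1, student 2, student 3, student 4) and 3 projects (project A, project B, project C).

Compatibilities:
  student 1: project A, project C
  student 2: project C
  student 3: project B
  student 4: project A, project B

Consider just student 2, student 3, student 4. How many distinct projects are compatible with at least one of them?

3

The union of neighbours of {student 2, student 3, student 4} is {project A, project B, project C}, which has 3 elements.
Since |N(S)| = 3 ≥ |S| = 3, Hall's condition holds for this subset.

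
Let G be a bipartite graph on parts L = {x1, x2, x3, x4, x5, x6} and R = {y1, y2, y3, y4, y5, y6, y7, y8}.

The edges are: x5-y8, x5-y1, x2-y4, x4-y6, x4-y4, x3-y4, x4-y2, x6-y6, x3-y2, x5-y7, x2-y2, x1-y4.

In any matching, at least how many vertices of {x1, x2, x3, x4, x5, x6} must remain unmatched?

2

One maximum matching: x1–y4, x2–y2, x4–y6, x5–y1.
The set {x1, x2, x3, x4, x6} has only 3 neighbours ({y2, y4, y6}), so by Hall's theorem at most 4 of the 6 left vertices can be matched.
That matches 4 of the 6, leaving 2 unmatched; no matching can do better.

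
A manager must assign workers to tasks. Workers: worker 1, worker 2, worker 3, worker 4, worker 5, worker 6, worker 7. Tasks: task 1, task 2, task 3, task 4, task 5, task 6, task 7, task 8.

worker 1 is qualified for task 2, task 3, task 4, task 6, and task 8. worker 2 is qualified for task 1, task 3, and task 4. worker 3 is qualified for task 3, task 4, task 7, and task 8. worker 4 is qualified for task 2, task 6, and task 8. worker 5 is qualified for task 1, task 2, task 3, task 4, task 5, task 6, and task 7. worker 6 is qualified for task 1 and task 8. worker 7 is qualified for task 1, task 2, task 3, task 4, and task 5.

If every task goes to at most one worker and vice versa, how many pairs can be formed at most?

7

A valid assignment of size 7: worker 1→task 8, worker 2→task 3, worker 3→task 7, worker 4→task 2, worker 5→task 5, worker 6→task 1, worker 7→task 4.
This saturates every worker, so 7 is the maximum.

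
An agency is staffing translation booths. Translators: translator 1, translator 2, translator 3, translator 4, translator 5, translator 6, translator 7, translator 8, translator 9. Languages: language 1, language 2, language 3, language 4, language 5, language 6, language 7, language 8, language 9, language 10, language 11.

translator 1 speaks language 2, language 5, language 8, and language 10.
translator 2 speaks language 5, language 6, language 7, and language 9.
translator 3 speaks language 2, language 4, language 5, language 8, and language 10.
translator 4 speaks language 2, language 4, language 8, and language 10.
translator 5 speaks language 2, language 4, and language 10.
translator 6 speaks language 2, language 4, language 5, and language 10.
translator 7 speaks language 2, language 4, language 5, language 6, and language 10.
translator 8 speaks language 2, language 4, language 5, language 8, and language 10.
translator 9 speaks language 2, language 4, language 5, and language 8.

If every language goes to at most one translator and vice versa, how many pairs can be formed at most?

One maximum matching: translator 1-language 5, translator 2-language 9, translator 3-language 8, translator 4-language 4, translator 5-language 2, translator 6-language 10, translator 7-language 6.
The set {translator 1, translator 3, translator 4, translator 5, translator 6, translator 8, translator 9} has only 5 neighbours ({language 10, language 2, language 4, language 5, language 8}), so by Hall's theorem at most 7 of the 9 translators can be matched.

7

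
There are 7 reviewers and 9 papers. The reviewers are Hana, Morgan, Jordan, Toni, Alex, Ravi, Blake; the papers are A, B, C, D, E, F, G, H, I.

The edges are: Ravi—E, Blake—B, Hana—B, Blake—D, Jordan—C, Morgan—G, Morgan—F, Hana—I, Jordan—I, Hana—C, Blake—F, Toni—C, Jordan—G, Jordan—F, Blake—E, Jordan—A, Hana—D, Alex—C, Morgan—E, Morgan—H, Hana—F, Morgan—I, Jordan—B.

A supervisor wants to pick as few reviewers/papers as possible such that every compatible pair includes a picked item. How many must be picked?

6

The 6 edges Hana–F, Morgan–G, Jordan–A, Toni–C, Ravi–E, Blake–B form a matching, so any vertex cover needs at least 6 vertices (one per matched edge).
Conversely {Hana, Morgan, Jordan, Ravi, Blake, C} meets every edge and has exactly 6 vertices, so 6 is optimal.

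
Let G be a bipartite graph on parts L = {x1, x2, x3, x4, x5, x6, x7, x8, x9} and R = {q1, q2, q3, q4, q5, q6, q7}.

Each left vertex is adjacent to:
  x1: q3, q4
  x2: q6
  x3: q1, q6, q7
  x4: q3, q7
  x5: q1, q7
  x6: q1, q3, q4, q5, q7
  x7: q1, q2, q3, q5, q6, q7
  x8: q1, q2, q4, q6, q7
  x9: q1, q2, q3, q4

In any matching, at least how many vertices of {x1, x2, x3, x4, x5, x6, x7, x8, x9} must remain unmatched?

For example, pair x1-q4, x2-q6, x3-q1, x4-q3, x5-q7, x6-q5, x7-q2.
The set {x1, x2, x3, x4, x5, x6, x7, x8, x9} has only 7 neighbours ({q1, q2, q3, q4, q5, q6, q7}), so by Hall's theorem at most 7 of the 9 left vertices can be matched.
That matches 7 of the 9, leaving 2 unmatched; no matching can do better.

2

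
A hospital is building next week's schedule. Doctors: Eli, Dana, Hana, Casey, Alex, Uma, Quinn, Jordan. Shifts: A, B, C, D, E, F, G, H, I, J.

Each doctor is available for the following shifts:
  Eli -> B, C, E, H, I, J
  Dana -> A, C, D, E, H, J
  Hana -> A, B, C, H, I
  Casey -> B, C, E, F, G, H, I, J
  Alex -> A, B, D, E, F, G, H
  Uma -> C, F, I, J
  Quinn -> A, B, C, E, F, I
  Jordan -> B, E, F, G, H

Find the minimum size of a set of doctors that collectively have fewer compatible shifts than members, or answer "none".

none

A matching saturating every doctor exists, for instance Eli→B, Dana→J, Hana→I, Casey→H, Alex→A, Uma→C, Quinn→E, Jordan→G.
By Hall's marriage theorem, this means |N(S)| ≥ |S| for every subset S, so no violating subset exists.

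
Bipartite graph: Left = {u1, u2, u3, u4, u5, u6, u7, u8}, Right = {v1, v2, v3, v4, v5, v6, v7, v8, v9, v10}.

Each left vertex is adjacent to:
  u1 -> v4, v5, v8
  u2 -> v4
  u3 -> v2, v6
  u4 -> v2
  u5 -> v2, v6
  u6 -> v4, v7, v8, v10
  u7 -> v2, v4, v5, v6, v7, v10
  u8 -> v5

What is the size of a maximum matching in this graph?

For example, pair u1→v8, u2→v4, u3→v6, u4→v2, u6→v7, u7→v10, u8→v5.
The set {u3, u4, u5} has only 2 neighbours ({v2, v6}), so by Hall's theorem at most 7 of the 8 left vertices can be matched.

7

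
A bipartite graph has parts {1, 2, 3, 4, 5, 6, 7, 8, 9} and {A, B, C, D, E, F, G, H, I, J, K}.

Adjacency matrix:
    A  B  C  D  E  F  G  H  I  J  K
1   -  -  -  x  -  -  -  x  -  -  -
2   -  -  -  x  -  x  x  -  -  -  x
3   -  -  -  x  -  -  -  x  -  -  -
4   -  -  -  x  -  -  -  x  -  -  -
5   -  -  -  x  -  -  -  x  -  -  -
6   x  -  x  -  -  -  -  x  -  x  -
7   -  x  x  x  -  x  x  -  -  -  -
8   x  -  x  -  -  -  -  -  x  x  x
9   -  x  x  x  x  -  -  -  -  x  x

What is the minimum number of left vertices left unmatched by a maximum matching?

2

For example, pair 1→H, 2→F, 3→D, 6→C, 7→G, 8→K, 9→J.
The set {1, 3, 4, 5} has only 2 neighbours ({D, H}), so by Hall's theorem at most 7 of the 9 left vertices can be matched.
That matches 7 of the 9, leaving 2 unmatched; no matching can do better.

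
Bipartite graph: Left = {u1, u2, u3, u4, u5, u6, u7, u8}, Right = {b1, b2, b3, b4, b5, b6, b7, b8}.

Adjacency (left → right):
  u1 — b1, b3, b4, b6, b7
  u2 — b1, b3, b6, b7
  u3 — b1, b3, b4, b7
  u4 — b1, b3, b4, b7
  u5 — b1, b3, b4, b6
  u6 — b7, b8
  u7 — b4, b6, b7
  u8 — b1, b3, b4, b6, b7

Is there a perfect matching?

The set {u1, u2, u3, u4, u5, u7, u8} has only 5 neighbours ({b1, b3, b4, b6, b7}), so by Hall's theorem at most 6 of the 8 left vertices can be matched.
Hence no matching covers every left vertex.

No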